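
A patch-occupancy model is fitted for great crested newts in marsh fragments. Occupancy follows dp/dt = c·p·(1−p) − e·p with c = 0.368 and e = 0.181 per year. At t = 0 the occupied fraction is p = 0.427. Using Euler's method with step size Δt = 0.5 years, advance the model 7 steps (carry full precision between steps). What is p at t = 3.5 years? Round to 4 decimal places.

Update rule: p ← p + [c·p·(1−p) − e·p]·Δt with Δt = 0.5.
step 1: Δp = +0.00638, p = 0.43338
step 2: Δp = +0.00596, p = 0.43934
step 3: Δp = +0.00556, p = 0.44490
step 4: Δp = +0.00518, p = 0.45008
step 5: Δp = +0.00481, p = 0.45489
step 6: Δp = +0.00446, p = 0.45935
step 7: Δp = +0.00413, p = 0.46347

0.4635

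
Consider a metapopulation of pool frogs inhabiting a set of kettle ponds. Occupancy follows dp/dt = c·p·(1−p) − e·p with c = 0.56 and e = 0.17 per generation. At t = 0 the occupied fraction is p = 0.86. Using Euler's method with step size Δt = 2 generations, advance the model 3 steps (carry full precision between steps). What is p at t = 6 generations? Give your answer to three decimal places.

0.697

Update rule: p ← p + [c·p·(1−p) − e·p]·Δt with Δt = 2.
step 1: Δp = -0.15755, p = 0.70245
step 2: Δp = -0.00474, p = 0.69771
step 3: Δp = -0.00100, p = 0.69671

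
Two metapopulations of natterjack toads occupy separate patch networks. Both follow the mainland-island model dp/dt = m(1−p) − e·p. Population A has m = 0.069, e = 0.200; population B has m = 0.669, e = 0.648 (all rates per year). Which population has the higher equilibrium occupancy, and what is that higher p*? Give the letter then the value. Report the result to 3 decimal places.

B, 0.508

A: p*_A = m/(m+e) = 0.069/0.2690 = 0.2565.
B: p*_B = 0.669/1.3170 = 0.5080.
B is higher at 0.5080.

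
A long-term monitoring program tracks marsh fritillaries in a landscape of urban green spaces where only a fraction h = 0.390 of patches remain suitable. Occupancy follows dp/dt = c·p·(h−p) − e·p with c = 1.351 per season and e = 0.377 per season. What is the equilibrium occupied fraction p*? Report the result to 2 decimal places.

Setting dp/dt = 0 and dividing by p* gives c·(h−p*) = e.
So p* = h − e/c = 0.390 − 0.377/1.351 = 0.390 − 0.2791 = 0.1109.

0.11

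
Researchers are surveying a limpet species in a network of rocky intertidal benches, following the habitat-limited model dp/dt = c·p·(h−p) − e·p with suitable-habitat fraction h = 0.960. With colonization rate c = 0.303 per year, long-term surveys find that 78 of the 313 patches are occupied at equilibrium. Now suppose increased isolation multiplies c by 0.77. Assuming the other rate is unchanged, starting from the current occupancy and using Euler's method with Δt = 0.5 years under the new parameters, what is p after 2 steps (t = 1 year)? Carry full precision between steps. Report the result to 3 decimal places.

Observed p* = 78/313 = 0.24920.
Balance c(h−p*) = e gives e = 0.303×(0.96 − 0.24920) = 0.21537.
Starting from p₀ = 0.24920; update p ← p + (dp/dt)·Δt with the new parameters.
  1  |  dp/dt·Δt = -0.006172  |  p_1 = 0.243029
  2  |  dp/dt·Δt = -0.005844  |  p_2 = 0.237185

0.237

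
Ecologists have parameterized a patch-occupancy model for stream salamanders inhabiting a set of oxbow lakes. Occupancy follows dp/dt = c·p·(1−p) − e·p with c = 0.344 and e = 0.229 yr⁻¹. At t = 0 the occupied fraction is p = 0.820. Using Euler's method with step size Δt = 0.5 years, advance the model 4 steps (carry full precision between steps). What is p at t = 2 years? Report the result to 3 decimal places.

Update rule: p ← p + [c·p·(1−p) − e·p]·Δt with Δt = 0.5.
step 1: Δp = -0.06850, p = 0.75150
step 2: Δp = -0.05393, p = 0.69757
step 3: Δp = -0.04359, p = 0.65399
step 4: Δp = -0.03596, p = 0.61803

0.618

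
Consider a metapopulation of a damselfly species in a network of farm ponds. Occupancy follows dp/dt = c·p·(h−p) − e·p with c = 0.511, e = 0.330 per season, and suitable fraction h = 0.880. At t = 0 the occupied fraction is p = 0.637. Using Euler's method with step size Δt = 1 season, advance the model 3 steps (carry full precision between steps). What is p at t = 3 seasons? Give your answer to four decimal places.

0.3908

Update rule: p ← p + [c·p·(h−p) − e·p]·Δt with Δt = 1.
t = 1: p = 0.63700 + (-0.13111) = 0.50589
t = 2: p = 0.50589 + (-0.07023) = 0.43566
t = 3: p = 0.43566 + (-0.04485) = 0.39081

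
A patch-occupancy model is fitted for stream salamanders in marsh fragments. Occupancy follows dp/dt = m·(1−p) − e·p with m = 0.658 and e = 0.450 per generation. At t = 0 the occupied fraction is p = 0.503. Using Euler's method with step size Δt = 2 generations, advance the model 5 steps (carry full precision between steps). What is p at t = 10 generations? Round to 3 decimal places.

Update rule: p ← p + [m·(1−p) − e·p]·Δt with Δt = 2.
t = 2: p = 0.50300 + (+0.20135) = 0.70435
t = 4: p = 0.70435 + (-0.24484) = 0.45951
t = 6: p = 0.45951 + (+0.29773) = 0.75724
t = 8: p = 0.75724 + (-0.36204) = 0.39520
t = 10: p = 0.39520 + (+0.44024) = 0.83544

0.835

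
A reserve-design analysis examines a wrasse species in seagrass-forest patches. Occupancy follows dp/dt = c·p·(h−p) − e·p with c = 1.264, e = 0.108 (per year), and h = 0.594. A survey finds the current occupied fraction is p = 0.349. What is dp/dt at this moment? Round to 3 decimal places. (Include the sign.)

Colonization term: c·p·(h−p) = 1.264×0.349×0.2450 = 0.10808.
Extinction term: e·p = 0.03769.
dp/dt = 0.10808 − 0.03769 = 0.07039.

0.070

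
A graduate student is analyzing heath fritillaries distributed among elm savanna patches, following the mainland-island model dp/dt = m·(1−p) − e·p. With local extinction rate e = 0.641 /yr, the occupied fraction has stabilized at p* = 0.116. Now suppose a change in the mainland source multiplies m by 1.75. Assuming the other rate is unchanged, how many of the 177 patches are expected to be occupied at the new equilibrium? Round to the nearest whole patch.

Balance m(1−p*) = e·p* gives m = e·p*/(1−p*) = 0.641×0.11600/0.88400 = 0.08411.
New p* = m/(m+e) = 0.14719/(0.14719+0.64100) = 0.18674.
Expected occupied = 177 × 0.18674 = 33.05 ≈ 33.

33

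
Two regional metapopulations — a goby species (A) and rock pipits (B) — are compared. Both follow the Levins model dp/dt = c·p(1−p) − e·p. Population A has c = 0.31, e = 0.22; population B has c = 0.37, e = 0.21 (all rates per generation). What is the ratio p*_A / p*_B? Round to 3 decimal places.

A: p*_A = 1 − 0.22/0.31 = 0.2903.
B: p*_B = 1 − 0.21/0.37 = 0.4324.
p*_A / p*_B = 0.2903/0.4324 = 0.6714.

0.671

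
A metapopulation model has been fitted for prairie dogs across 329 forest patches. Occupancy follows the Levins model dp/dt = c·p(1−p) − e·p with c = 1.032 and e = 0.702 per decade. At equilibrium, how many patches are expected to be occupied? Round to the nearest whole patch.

105

p* = 1 − e/c = 1 − 0.702/1.032 = 0.3198.
Expected occupied patches = N × p* = 329 × 0.3198 = 105.20 ≈ 105.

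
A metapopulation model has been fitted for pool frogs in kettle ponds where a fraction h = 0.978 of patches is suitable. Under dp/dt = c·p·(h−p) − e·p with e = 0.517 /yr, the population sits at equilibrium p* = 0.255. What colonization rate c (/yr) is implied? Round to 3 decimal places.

At equilibrium c(h−p*) = e, so c = e/(h−p*).
c = 0.517/(0.978 − 0.255) = 0.517/0.7230 = 0.7151.

0.715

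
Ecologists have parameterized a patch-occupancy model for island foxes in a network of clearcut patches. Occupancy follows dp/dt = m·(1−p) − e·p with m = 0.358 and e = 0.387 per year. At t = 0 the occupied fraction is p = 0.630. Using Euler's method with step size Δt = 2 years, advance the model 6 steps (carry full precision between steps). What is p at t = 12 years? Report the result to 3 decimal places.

0.483

Update rule: p ← p + [m·(1−p) − e·p]·Δt with Δt = 2.
p: 0.63000 → 0.40730  (Δp = -0.22270)
p: 0.40730 → 0.51642  (Δp = +0.10912)
p: 0.51642 → 0.46295  (Δp = -0.05347)
p: 0.46295 → 0.48915  (Δp = +0.02620)
p: 0.48915 → 0.47631  (Δp = -0.01284)
p: 0.47631 → 0.48261  (Δp = +0.00629)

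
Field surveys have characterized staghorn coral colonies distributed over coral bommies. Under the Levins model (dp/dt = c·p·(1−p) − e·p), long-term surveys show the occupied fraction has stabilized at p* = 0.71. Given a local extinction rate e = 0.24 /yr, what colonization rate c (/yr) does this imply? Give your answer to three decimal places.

0.828

At equilibrium c(1−p*) = e, so c = e/(1−p*).
c = 0.24/(1 − 0.71) = 0.24/0.2900 = 0.8276.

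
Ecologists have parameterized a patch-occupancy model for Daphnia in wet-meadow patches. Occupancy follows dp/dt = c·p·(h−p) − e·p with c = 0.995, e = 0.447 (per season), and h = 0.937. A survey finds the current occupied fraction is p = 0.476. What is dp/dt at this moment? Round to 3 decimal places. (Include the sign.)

Colonization term: c·p·(h−p) = 0.995×0.476×0.4610 = 0.21834.
Extinction term: e·p = 0.21277.
dp/dt = 0.21834 − 0.21277 = 0.00557.

0.006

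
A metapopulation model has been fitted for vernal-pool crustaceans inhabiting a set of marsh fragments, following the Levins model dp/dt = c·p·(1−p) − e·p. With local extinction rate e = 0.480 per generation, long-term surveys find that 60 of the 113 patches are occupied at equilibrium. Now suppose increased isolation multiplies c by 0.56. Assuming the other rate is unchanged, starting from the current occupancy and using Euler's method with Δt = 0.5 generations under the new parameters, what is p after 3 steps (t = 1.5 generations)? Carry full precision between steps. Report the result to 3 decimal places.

0.399

Observed p* = 60/113 = 0.53097.
Balance c(1−p*) = e gives c = e/(1 − 0.53097) = 0.480/0.46903 = 1.02340.
Starting from p₀ = 0.53097; update p ← p + (dp/dt)·Δt with the new parameters.
t = 0.5: p = 0.53097 + (-0.05607) = 0.47490
t = 1: p = 0.47490 + (-0.04252) = 0.43238
t = 1.5: p = 0.43238 + (-0.03344) = 0.39894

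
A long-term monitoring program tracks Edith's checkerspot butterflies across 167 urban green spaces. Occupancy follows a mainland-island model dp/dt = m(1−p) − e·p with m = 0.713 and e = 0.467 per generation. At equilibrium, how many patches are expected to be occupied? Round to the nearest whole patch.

p* = m/(m+e) = 0.713/1.1800 = 0.6042.
Expected occupied patches = N × p* = 167 × 0.6042 = 100.91 ≈ 101.

101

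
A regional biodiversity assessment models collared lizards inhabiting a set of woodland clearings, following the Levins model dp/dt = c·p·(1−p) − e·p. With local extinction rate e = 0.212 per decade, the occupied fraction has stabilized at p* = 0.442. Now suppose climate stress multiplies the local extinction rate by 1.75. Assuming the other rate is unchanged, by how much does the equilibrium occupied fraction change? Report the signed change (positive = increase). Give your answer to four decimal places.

-0.4185

Balance c(1−p*) = e gives c = e/(1 − 0.44200) = 0.212/0.55800 = 0.37993.
New p* = 1 − e/c = 1 − 0.37100/0.37993 = 0.02350.
Δp* = 0.02350 − 0.44200 = -0.41850.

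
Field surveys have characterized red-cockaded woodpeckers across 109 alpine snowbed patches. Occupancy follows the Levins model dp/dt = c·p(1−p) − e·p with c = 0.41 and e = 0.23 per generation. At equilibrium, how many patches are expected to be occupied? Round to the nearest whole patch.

p* = 1 − e/c = 1 − 0.23/0.41 = 0.4390.
Expected occupied patches = N × p* = 109 × 0.4390 = 47.85 ≈ 48.

48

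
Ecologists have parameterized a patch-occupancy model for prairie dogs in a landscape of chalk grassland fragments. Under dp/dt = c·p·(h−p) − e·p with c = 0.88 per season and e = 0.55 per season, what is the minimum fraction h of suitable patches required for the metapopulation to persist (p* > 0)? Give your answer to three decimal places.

p* = h − e/c is positive only when h > e/c.
h_min = e/c = 0.55/0.88 = 0.6250.

0.625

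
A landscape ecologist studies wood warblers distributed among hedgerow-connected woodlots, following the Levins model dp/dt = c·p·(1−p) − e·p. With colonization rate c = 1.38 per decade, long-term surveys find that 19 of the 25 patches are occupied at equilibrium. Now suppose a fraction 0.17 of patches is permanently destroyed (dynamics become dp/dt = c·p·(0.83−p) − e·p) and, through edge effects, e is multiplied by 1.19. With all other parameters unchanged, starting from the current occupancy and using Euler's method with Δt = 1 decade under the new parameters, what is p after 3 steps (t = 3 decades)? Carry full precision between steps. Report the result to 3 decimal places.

Observed p* = 19/25 = 0.76000.
Balance c(1−p*) = e gives e = 1.38×(1 − 0.76000) = 0.33120.
Starting from p₀ = 0.76000; update p ← p + (dp/dt)·Δt with the new parameters.
t = 1: p = 0.76000 + (-0.22612) = 0.53388
t = 2: p = 0.53388 + (+0.00775) = 0.54163
t = 3: p = 0.54163 + (+0.00207) = 0.54370

0.544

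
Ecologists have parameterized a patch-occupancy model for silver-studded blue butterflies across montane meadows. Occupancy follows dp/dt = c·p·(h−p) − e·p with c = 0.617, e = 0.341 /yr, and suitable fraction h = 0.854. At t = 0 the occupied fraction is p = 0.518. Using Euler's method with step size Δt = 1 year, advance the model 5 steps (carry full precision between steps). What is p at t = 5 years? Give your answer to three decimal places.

0.349

Update rule: p ← p + [c·p·(h−p) − e·p]·Δt with Δt = 1.
p: 0.51800 → 0.44875  (Δp = -0.06925)
p: 0.44875 → 0.40793  (Δp = -0.04082)
p: 0.40793 → 0.38110  (Δp = -0.02683)
p: 0.38110 → 0.36234  (Δp = -0.01876)
p: 0.36234 → 0.34870  (Δp = -0.01364)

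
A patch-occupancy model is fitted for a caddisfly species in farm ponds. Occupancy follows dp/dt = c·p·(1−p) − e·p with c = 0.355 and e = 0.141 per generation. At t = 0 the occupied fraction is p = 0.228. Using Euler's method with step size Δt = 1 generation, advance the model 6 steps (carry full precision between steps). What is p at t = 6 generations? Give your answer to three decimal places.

0.415

Update rule: p ← p + [c·p·(1−p) − e·p]·Δt with Δt = 1.
step 1: Δp = +0.03034, p = 0.25834
step 2: Δp = +0.03159, p = 0.28993
step 3: Δp = +0.03220, p = 0.32213
step 4: Δp = +0.03210, p = 0.35423
step 5: Δp = +0.03126, p = 0.38549
step 6: Δp = +0.02974, p = 0.41523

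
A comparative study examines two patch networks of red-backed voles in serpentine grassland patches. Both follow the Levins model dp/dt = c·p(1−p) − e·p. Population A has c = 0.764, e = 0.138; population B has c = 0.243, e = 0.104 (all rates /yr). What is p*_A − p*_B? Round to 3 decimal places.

A: p*_A = 1 − 0.138/0.764 = 0.8194.
B: p*_B = 1 − 0.104/0.243 = 0.5720.
p*_A − p*_B = 0.8194 − 0.5720 = 0.2474.

0.247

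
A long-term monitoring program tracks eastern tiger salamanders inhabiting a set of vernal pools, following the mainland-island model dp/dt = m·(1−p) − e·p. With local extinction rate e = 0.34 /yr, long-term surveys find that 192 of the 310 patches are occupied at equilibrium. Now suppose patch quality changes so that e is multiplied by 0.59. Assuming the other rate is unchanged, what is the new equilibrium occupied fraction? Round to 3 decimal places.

0.734

Observed p* = 192/310 = 0.61935.
Balance m(1−p*) = e·p* gives m = e·p*/(1−p*) = 0.34×0.61935/0.38065 = 0.55321.
New p* = m/(m+e) = 0.55321/(0.55321+0.20060) = 0.73389.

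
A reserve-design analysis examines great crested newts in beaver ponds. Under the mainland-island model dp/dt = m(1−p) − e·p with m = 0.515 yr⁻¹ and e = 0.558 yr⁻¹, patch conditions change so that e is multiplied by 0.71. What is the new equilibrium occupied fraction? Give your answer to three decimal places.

Before: p* = 0.515/(0.515+0.558) = 0.4800.
After: m = 0.515, e = 0.39618; p* = 0.515/0.9112 = 0.5652.

0.565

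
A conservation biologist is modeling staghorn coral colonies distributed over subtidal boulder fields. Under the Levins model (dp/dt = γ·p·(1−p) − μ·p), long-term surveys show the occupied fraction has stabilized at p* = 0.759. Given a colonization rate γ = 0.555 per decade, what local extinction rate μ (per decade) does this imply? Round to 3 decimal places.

0.134

At equilibrium γ(1−p*) = μ.
μ = 0.555 × (1 − 0.759) = 0.555 × 0.2410 = 0.1338.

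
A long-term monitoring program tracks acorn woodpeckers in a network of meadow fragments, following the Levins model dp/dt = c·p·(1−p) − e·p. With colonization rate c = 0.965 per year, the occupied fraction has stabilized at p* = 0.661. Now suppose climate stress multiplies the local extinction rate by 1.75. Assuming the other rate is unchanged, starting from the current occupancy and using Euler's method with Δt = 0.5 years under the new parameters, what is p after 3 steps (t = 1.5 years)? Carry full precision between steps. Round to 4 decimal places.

Balance c(1−p*) = e gives e = 0.965×(1 − 0.66100) = 0.32713.
Starting from p₀ = 0.66100; update p ← p + (dp/dt)·Δt with the new parameters.
p: 0.66100 → 0.57991  (Δp = -0.08109)
p: 0.57991 → 0.53146  (Δp = -0.04845)
p: 0.53146 → 0.49948  (Δp = -0.03198)

0.4995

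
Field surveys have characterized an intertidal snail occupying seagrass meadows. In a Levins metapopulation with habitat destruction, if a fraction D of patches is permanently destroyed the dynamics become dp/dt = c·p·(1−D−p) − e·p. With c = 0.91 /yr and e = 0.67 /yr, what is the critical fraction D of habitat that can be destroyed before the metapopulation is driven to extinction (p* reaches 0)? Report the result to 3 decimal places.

The nontrivial equilibrium is p* = (1−D) − e/c; extinction occurs when this hits zero.
So D_crit = 1 − e/c = 1 − 0.67/0.91 = 1 − 0.7363 = 0.2637.
Note this equals the original equilibrium occupancy — the Levins extinction-debt result.

0.264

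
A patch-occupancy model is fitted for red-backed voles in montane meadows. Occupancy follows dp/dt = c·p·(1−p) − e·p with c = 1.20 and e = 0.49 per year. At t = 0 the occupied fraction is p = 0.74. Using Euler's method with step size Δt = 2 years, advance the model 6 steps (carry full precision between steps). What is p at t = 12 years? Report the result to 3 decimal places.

0.592

Update rule: p ← p + [c·p·(1−p) − e·p]·Δt with Δt = 2.
  1  |  dp/dt·Δt = -0.263440  |  p_1 = 0.476560
  2  |  dp/dt·Δt = +0.131653  |  p_2 = 0.608213
  3  |  dp/dt·Δt = -0.024152  |  p_3 = 0.584060
  4  |  dp/dt·Δt = +0.010662  |  p_4 = 0.594722
  5  |  dp/dt·Δt = -0.004362  |  p_5 = 0.590361
  6  |  dp/dt·Δt = +0.001850  |  p_6 = 0.592211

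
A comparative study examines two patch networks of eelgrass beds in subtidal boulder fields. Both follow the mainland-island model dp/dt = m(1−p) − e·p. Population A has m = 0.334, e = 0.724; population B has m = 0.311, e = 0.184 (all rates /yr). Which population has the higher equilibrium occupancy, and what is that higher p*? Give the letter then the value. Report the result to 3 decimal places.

A: p*_A = m/(m+e) = 0.334/1.0580 = 0.3157.
B: p*_B = 0.311/0.4950 = 0.6283.
B is higher at 0.6283.

B, 0.628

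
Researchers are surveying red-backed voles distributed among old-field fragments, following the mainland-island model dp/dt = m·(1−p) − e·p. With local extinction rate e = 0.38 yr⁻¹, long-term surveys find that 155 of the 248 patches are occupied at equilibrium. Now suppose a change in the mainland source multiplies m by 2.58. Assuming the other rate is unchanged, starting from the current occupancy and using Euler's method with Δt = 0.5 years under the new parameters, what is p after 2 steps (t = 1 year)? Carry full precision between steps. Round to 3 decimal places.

0.811

Observed p* = 155/248 = 0.62500.
Balance m(1−p*) = e·p* gives m = e·p*/(1−p*) = 0.38×0.62500/0.37500 = 0.63333.
Starting from p₀ = 0.62500; update p ← p + (dp/dt)·Δt with the new parameters.
t = 0.5: p = 0.62500 + (+0.18762) = 0.81262
t = 1: p = 0.81262 + (-0.00131) = 0.81131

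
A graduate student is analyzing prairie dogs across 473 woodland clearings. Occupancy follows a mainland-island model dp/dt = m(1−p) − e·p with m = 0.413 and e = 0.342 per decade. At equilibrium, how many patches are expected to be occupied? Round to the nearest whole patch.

p* = m/(m+e) = 0.413/0.7550 = 0.5470.
Expected occupied patches = N × p* = 473 × 0.5470 = 258.74 ≈ 259.

259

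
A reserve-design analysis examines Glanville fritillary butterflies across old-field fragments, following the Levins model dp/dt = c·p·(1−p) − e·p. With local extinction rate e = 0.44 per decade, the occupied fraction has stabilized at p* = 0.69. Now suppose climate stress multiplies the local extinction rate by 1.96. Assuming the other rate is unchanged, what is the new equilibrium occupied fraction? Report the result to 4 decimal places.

0.3924

Balance c(1−p*) = e gives c = e/(1 − 0.69000) = 0.44/0.31000 = 1.41935.
New p* = 1 − e/c = 1 − 0.86240/1.41935 = 0.39240.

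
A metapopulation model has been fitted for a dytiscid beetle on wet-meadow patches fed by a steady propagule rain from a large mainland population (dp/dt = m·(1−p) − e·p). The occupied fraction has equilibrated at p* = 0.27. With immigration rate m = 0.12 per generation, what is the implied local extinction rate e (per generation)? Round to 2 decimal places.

0.32

At equilibrium m(1−p*) = e·p*, so e = m(1−p*)/p*.
e = 0.12 × 0.7300 / 0.27 = 0.3244.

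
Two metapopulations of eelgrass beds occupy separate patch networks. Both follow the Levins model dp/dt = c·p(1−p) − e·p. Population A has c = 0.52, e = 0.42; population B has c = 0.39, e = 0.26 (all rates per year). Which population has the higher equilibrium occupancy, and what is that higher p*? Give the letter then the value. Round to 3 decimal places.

B, 0.333

A: p*_A = 1 − 0.42/0.52 = 0.1923.
B: p*_B = 1 − 0.26/0.39 = 0.3333.
B is higher at 0.3333.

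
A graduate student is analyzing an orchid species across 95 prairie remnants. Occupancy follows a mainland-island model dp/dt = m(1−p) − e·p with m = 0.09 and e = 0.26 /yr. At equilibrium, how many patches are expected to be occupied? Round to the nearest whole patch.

p* = m/(m+e) = 0.09/0.3500 = 0.2571.
Expected occupied patches = N × p* = 95 × 0.2571 = 24.43 ≈ 24.

24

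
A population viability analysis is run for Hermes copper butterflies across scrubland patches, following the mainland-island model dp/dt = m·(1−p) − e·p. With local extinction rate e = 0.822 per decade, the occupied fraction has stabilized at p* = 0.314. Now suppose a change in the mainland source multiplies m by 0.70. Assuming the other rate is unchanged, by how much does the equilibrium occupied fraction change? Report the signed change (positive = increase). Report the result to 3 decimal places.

-0.071

Balance m(1−p*) = e·p* gives m = e·p*/(1−p*) = 0.822×0.31400/0.68600 = 0.37625.
New p* = m/(m+e) = 0.26337/(0.26337+0.82200) = 0.24265.
Δp* = 0.24265 − 0.31400 = -0.07135.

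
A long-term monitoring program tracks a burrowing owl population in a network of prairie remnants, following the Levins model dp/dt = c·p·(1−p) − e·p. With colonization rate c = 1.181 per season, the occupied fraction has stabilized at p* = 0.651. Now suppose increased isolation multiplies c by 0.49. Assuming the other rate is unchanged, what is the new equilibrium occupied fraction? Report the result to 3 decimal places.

Balance c(1−p*) = e gives e = 1.181×(1 − 0.65100) = 0.41217.
New p* = 1 − e/c = 1 − 0.41217/0.57869 = 0.28775.

0.288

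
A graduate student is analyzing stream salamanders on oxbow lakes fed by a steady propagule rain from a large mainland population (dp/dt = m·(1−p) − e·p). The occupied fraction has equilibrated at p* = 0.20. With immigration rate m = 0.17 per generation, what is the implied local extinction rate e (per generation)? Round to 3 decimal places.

At equilibrium m(1−p*) = e·p*, so e = m(1−p*)/p*.
e = 0.17 × 0.8000 / 0.20 = 0.6800.

0.680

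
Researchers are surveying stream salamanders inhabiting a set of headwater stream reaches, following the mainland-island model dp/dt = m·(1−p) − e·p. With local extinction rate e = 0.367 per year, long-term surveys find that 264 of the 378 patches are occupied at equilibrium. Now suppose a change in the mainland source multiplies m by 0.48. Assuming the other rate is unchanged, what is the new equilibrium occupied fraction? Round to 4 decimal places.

Observed p* = 264/378 = 0.69841.
Balance m(1−p*) = e·p* gives m = e·p*/(1−p*) = 0.367×0.69841/0.30159 = 0.84988.
New p* = m/(m+e) = 0.40794/(0.40794+0.36700) = 0.52641.

0.5264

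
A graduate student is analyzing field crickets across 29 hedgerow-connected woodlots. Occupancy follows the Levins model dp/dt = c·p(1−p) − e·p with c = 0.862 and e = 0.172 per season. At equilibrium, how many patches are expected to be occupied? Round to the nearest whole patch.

p* = 1 − e/c = 1 − 0.172/0.862 = 0.8005.
Expected occupied patches = N × p* = 29 × 0.8005 = 23.21 ≈ 23.

23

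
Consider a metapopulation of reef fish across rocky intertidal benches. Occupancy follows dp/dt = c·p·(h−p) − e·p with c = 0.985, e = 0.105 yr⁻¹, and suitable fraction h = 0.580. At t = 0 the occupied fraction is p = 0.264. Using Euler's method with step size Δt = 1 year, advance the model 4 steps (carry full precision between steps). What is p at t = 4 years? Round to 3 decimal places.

Update rule: p ← p + [c·p·(h−p) − e·p]·Δt with Δt = 1.
  1  |  dp/dt·Δt = +0.054453  |  p_1 = 0.318453
  2  |  dp/dt·Δt = +0.048604  |  p_2 = 0.367056
  3  |  dp/dt·Δt = +0.038449  |  p_3 = 0.405505
  4  |  dp/dt·Δt = +0.027119  |  p_4 = 0.432624

0.433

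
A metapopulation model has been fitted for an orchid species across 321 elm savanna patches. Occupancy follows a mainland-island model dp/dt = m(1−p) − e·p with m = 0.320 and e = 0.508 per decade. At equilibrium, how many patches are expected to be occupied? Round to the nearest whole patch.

124

p* = m/(m+e) = 0.320/0.8280 = 0.3865.
Expected occupied patches = N × p* = 321 × 0.3865 = 124.06 ≈ 124.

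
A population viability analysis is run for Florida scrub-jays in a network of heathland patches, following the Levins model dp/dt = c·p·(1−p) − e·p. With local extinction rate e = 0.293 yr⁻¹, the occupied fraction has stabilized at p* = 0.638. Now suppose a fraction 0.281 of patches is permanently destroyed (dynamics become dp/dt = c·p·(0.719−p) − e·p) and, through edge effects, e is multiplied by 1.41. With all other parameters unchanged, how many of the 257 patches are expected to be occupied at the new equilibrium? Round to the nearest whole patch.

Balance c(1−p*) = e gives c = e/(1 − 0.63800) = 0.293/0.36200 = 0.80939.
New p* = 0.719 − e/c = 0.719 − 0.41313/0.80939 = 0.20858.
Expected occupied = 257 × 0.20858 = 53.61 ≈ 54.

54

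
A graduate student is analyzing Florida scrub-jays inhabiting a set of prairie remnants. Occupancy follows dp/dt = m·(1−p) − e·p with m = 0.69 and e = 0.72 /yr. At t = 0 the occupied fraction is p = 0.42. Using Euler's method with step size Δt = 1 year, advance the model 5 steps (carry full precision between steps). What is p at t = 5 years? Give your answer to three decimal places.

0.490

Update rule: p ← p + [m·(1−p) − e·p]·Δt with Δt = 1.
  1  |  dp/dt·Δt = +0.097800  |  p_1 = 0.517800
  2  |  dp/dt·Δt = -0.040098  |  p_2 = 0.477702
  3  |  dp/dt·Δt = +0.016440  |  p_3 = 0.494142
  4  |  dp/dt·Δt = -0.006740  |  p_4 = 0.487402
  5  |  dp/dt·Δt = +0.002764  |  p_5 = 0.490165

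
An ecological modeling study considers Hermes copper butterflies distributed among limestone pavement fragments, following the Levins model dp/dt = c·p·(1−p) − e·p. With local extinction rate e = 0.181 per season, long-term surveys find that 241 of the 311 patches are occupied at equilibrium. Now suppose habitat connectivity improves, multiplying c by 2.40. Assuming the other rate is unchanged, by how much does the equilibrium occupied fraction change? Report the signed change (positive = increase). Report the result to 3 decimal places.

0.131

Observed p* = 241/311 = 0.77492.
Balance c(1−p*) = e gives c = e/(1 − 0.77492) = 0.181/0.22508 = 0.80416.
New p* = 1 − e/c = 1 − 0.18100/1.92998 = 0.90622.
Δp* = 0.90622 − 0.77492 = +0.13130.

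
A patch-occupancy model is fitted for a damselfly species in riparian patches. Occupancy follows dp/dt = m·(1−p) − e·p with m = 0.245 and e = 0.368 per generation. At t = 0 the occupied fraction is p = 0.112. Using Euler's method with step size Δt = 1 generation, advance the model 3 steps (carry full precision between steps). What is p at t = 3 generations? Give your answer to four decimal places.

Update rule: p ← p + [m·(1−p) − e·p]·Δt with Δt = 1.
step 1: Δp = +0.17634, p = 0.28834
step 2: Δp = +0.06825, p = 0.35659
step 3: Δp = +0.02641, p = 0.38300

0.3830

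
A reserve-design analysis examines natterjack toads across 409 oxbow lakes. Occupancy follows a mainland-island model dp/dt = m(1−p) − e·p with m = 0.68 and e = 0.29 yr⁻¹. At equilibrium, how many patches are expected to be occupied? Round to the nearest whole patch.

p* = m/(m+e) = 0.68/0.9700 = 0.7010.
Expected occupied patches = N × p* = 409 × 0.7010 = 286.72 ≈ 287.

287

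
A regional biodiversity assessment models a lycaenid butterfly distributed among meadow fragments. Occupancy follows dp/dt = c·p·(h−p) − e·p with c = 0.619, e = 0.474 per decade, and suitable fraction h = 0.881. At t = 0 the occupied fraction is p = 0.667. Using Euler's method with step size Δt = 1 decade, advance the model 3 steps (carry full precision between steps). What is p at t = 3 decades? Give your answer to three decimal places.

Update rule: p ← p + [c·p·(h−p) − e·p]·Δt with Δt = 1.
  1  |  dp/dt·Δt = -0.227803  |  p_1 = 0.439197
  2  |  dp/dt·Δt = -0.088069  |  p_2 = 0.351127
  3  |  dp/dt·Δt = -0.051268  |  p_3 = 0.299860

0.300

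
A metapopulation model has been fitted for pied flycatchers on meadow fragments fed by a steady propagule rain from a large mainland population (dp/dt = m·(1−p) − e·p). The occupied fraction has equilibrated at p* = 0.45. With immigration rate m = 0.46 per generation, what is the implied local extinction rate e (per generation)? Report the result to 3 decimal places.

At equilibrium m(1−p*) = e·p*, so e = m(1−p*)/p*.
e = 0.46 × 0.5500 / 0.45 = 0.5622.

0.562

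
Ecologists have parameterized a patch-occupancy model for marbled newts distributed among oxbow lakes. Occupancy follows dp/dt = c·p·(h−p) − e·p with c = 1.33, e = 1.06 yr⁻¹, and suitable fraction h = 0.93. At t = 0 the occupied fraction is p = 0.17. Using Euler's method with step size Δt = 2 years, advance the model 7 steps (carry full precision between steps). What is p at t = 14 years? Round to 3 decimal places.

Update rule: p ← p + [c·p·(h−p) − e·p]·Δt with Δt = 2.
t = 2: p = 0.17000 + (-0.01673) = 0.15327
t = 4: p = 0.15327 + (-0.00826) = 0.14501
t = 6: p = 0.14501 + (-0.00463) = 0.14038
t = 8: p = 0.14038 + (-0.00275) = 0.13763
t = 10: p = 0.13763 + (-0.00169) = 0.13594
t = 12: p = 0.13594 + (-0.00106) = 0.13488
t = 14: p = 0.13488 + (-0.00067) = 0.13421

0.134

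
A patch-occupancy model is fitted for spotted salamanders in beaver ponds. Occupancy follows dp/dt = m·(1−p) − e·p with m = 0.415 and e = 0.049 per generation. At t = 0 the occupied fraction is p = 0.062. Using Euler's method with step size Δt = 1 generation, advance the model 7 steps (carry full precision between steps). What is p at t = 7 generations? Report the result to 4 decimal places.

0.8838

Update rule: p ← p + [m·(1−p) − e·p]·Δt with Δt = 1.
  1  |  dp/dt·Δt = +0.386232  |  p_1 = 0.448232
  2  |  dp/dt·Δt = +0.207020  |  p_2 = 0.655252
  3  |  dp/dt·Δt = +0.110963  |  p_3 = 0.766215
  4  |  dp/dt·Δt = +0.059476  |  p_4 = 0.825691
  5  |  dp/dt·Δt = +0.031879  |  p_5 = 0.857571
  6  |  dp/dt·Δt = +0.017087  |  p_6 = 0.874658
  7  |  dp/dt·Δt = +0.009159  |  p_7 = 0.883817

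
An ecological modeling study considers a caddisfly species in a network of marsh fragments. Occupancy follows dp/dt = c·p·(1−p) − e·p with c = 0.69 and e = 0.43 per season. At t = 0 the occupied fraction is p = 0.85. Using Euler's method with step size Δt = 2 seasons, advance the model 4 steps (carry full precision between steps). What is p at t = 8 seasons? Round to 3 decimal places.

0.363

Update rule: p ← p + [c·p·(1−p) − e·p]·Δt with Δt = 2.
p: 0.85000 → 0.29495  (Δp = -0.55505)
p: 0.29495 → 0.32827  (Δp = +0.03332)
p: 0.32827 → 0.35026  (Δp = +0.02199)
p: 0.35026 → 0.36309  (Δp = +0.01283)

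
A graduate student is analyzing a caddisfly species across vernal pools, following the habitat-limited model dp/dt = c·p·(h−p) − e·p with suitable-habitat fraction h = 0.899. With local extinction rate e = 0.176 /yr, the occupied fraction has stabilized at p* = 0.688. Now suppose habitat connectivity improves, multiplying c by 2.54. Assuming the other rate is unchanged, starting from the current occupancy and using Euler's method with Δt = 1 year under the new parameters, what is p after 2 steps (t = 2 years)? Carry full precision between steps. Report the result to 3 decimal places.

Balance c(h−p*) = e gives c = e/(0.899 − 0.68800) = 0.176/0.21100 = 0.83412.
Starting from p₀ = 0.68800; update p ← p + (dp/dt)·Δt with the new parameters.
  1  |  dp/dt·Δt = +0.186476  |  p_1 = 0.874476
  2  |  dp/dt·Δt = -0.108471  |  p_2 = 0.766005

0.766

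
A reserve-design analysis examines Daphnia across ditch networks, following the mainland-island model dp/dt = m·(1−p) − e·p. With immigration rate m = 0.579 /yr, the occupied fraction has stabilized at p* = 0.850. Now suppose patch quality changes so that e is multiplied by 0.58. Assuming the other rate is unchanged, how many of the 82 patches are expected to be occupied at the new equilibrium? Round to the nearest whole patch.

Balance m(1−p*) = e·p* gives e = m(1−p*)/p* = 0.579×0.15000/0.85000 = 0.10218.
New p* = m/(m+e) = 0.57900/(0.57900+0.05926) = 0.90715.
Expected occupied = 82 × 0.90715 = 74.39 ≈ 74.

74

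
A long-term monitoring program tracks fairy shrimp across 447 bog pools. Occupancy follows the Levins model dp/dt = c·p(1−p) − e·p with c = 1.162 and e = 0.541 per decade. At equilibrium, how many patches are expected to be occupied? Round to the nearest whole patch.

p* = 1 − e/c = 1 − 0.541/1.162 = 0.5344.
Expected occupied patches = N × p* = 447 × 0.5344 = 238.89 ≈ 239.

239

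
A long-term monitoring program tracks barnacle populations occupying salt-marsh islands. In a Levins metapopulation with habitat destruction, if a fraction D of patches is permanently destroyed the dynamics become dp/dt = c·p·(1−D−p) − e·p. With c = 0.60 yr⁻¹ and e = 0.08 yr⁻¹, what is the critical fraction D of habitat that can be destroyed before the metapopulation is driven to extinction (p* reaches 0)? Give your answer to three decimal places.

0.867

The nontrivial equilibrium is p* = (1−D) − e/c; extinction occurs when this hits zero.
So D_crit = 1 − e/c = 1 − 0.08/0.60 = 1 − 0.1333 = 0.8667.
This equals the undisturbed p*, a classic result of Lande's extension.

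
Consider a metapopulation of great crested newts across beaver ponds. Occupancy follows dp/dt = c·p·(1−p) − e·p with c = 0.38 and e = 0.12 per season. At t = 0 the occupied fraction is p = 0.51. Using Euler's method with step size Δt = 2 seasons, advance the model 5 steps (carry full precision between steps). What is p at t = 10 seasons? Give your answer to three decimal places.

0.676

Update rule: p ← p + [c·p·(1−p) − e·p]·Δt with Δt = 2.
  1  |  dp/dt·Δt = +0.067524  |  p_1 = 0.577524
  2  |  dp/dt·Δt = +0.046827  |  p_2 = 0.624351
  3  |  dp/dt·Δt = +0.028404  |  p_3 = 0.652755
  4  |  dp/dt·Δt = +0.015605  |  p_4 = 0.668360
  5  |  dp/dt·Δt = +0.008052  |  p_5 = 0.676411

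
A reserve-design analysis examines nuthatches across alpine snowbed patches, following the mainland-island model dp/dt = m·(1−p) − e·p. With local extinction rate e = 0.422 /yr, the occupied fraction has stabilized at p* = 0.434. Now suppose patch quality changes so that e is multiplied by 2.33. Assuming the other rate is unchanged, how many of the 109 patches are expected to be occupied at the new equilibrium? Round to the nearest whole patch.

Balance m(1−p*) = e·p* gives m = e·p*/(1−p*) = 0.422×0.43400/0.56600 = 0.32358.
New p* = m/(m+e) = 0.32358/(0.32358+0.98326) = 0.24760.
Expected occupied = 109 × 0.24760 = 26.99 ≈ 27.

27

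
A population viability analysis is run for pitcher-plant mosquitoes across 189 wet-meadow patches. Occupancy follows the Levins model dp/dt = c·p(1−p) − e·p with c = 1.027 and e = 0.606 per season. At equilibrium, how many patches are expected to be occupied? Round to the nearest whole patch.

77

p* = 1 − e/c = 1 − 0.606/1.027 = 0.4099.
Expected occupied patches = N × p* = 189 × 0.4099 = 77.48 ≈ 77.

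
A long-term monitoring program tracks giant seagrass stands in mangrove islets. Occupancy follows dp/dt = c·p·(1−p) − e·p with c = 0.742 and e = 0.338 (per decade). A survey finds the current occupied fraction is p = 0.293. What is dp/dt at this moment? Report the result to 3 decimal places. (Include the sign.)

Colonization term: c·p·(1−p) = 0.742×0.293×0.7070 = 0.15371.
Extinction term: e·p = 0.09903.
dp/dt = 0.15371 − 0.09903 = 0.05467.

0.055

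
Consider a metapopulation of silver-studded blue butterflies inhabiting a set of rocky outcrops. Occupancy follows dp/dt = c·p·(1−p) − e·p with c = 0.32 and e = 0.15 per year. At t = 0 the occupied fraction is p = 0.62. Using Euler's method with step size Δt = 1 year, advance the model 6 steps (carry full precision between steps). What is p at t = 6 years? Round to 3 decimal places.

Update rule: p ← p + [c·p·(1−p) − e·p]·Δt with Δt = 1.
step 1: Δp = -0.01761, p = 0.60239
step 2: Δp = -0.01371, p = 0.58868
step 3: Δp = -0.01082, p = 0.57786
step 4: Δp = -0.00862, p = 0.56924
step 5: Δp = -0.00692, p = 0.56232
step 6: Δp = -0.00559, p = 0.55673

0.557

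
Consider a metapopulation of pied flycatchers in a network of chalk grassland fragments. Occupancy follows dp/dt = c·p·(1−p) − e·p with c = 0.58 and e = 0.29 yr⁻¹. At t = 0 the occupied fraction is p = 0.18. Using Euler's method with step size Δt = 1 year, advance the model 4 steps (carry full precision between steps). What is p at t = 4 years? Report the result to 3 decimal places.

0.321

Update rule: p ← p + [c·p·(1−p) − e·p]·Δt with Δt = 1.
  1  |  dp/dt·Δt = +0.033408  |  p_1 = 0.213408
  2  |  dp/dt·Δt = +0.035473  |  p_2 = 0.248881
  3  |  dp/dt·Δt = +0.036249  |  p_3 = 0.285131
  4  |  dp/dt·Δt = +0.035534  |  p_4 = 0.320665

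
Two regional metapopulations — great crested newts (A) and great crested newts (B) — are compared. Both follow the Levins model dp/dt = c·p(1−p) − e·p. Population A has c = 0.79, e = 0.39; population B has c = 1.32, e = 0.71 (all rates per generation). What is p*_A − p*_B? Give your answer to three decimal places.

0.044

A: p*_A = 1 − 0.39/0.79 = 0.5063.
B: p*_B = 1 − 0.71/1.32 = 0.4621.
p*_A − p*_B = 0.5063 − 0.4621 = 0.0442.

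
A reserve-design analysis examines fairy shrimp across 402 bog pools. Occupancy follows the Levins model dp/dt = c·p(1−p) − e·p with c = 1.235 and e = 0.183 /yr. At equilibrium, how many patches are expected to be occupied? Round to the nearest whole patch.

p* = 1 − e/c = 1 − 0.183/1.235 = 0.8518.
Expected occupied patches = N × p* = 402 × 0.8518 = 342.43 ≈ 342.

342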